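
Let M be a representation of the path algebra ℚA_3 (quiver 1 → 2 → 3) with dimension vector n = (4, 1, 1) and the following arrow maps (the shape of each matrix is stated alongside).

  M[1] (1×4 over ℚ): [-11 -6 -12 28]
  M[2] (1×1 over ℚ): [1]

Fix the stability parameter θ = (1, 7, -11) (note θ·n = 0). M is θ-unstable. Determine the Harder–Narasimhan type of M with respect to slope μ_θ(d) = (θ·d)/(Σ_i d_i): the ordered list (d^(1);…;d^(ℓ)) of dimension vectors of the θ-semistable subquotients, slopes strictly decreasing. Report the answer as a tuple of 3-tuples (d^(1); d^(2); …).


Barcode: M ≅ I[1,1]^3, I[1,3]. HN layers by μ_θ (2 steps, strictly decreasing):
  μ^(1)=1; μ^(2)=-1

((3, 0, 0); (1, 1, 1))


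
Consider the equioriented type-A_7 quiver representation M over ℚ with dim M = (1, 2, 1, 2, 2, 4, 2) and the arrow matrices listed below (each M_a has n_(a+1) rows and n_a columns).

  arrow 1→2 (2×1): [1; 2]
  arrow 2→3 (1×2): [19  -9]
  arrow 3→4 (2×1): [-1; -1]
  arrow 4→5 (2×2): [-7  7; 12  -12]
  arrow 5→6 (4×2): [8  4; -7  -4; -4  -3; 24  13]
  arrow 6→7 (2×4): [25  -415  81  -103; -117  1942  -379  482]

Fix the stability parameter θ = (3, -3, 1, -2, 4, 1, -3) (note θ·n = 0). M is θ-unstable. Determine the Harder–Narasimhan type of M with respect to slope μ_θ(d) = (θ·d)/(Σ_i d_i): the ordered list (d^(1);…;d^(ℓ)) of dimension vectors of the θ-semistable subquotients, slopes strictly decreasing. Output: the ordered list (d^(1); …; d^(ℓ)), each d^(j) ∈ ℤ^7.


Via rank(M_{q-1}∘⋯∘M_p): M ≅ I[1,4], I[2,2], I[4,7], I[5,7], I[6,6]^2.
μ_θ-semistable layers: μ^(1)=1; μ^(2)=2/3; μ^(3)=-1/4; μ^(4)=-2; μ^(5)=-3

((0, 0, 0, 0, 0, 2, 0); (0, 0, 0, 0, 2, 2, 2); (1, 1, 1, 1, 0, 0, 0); (0, 0, 0, 1, 0, 0, 0); (0, 1, 0, 0, 0, 0, 0))


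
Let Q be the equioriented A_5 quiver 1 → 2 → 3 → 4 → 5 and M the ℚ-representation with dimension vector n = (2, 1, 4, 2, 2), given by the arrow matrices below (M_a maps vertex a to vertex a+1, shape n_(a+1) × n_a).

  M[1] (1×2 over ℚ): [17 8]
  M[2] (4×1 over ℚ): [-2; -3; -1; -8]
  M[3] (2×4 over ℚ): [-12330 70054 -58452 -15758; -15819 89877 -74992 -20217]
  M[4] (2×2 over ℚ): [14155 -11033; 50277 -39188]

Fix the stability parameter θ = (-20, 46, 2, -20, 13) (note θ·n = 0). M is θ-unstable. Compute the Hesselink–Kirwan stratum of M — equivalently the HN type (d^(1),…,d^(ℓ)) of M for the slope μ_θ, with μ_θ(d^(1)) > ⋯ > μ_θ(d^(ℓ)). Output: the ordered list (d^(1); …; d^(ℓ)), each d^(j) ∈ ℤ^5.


Interval decomposition of M: I[1,1], I[1,5], I[3,3]^2, I[3,5].
HN type (ℓ=5): μ^(1)=13; μ^(2)=28/3; μ^(3)=2; μ^(4)=-9; μ^(5)=-20

((0, 0, 0, 0, 2); (0, 1, 1, 1, 0); (0, 0, 2, 0, 0); (0, 0, 1, 1, 0); (2, 0, 0, 0, 0))


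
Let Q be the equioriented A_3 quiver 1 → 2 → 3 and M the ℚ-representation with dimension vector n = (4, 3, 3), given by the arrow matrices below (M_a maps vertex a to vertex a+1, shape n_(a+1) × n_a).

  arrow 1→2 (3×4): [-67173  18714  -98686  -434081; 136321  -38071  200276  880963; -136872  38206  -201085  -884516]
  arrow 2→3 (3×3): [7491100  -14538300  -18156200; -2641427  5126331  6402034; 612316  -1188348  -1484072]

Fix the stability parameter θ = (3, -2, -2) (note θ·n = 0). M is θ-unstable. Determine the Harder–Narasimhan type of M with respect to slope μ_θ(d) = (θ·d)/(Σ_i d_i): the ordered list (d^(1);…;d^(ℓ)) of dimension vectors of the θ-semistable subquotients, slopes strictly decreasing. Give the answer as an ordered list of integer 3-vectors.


Interval decomposition of M: I[1,1], I[1,2]^2, I[1,3], I[3,3]^2.
HN type (ℓ=4): μ^(1)=3; μ^(2)=1/2; μ^(3)=-1/3; μ^(4)=-2

((1, 0, 0); (2, 2, 0); (1, 1, 1); (0, 0, 2))


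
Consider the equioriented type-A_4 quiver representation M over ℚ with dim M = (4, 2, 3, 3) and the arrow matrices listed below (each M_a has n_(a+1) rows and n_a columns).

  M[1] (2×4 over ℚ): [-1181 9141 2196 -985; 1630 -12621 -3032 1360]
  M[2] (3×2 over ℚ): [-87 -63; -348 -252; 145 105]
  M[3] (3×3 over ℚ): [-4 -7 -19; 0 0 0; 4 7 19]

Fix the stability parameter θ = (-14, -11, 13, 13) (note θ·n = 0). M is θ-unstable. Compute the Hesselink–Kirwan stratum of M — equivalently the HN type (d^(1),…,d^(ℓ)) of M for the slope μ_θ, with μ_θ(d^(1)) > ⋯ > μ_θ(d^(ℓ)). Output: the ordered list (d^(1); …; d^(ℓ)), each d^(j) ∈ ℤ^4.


Barcode: M ≅ I[1,1]^2, I[1,2], I[1,4], I[3,3]^2, I[4,4]^2. HN layers by μ_θ (3 steps, strictly decreasing):
  μ^(1)=13; μ^(2)=-11; μ^(3)=-14

((0, 0, 3, 3); (0, 2, 0, 0); (4, 0, 0, 0))


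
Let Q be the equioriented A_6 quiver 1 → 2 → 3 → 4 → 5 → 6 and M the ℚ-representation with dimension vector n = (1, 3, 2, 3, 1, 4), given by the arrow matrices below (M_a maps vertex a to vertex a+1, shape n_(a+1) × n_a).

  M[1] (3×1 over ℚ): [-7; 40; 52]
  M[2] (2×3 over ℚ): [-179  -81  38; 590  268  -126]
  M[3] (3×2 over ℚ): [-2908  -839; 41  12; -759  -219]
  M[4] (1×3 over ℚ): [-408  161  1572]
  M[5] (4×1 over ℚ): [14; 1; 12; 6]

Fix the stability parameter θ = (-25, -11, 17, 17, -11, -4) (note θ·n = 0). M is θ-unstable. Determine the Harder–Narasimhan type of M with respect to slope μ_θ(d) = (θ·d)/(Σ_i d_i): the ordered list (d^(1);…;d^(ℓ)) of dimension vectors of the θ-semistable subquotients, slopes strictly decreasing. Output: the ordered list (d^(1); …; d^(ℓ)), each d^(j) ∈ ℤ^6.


Via rank(M_{q-1}∘⋯∘M_p): M ≅ I[1,6], I[2,2], I[2,4], I[4,4], I[6,6]^3.
μ_θ-semistable layers: μ^(1)=17; μ^(2)=19/4; μ^(3)=-4; μ^(4)=-11; μ^(5)=-25

((0, 0, 1, 2, 0, 0); (0, 0, 1, 1, 1, 1); (0, 0, 0, 0, 0, 3); (0, 3, 0, 0, 0, 0); (1, 0, 0, 0, 0, 0))


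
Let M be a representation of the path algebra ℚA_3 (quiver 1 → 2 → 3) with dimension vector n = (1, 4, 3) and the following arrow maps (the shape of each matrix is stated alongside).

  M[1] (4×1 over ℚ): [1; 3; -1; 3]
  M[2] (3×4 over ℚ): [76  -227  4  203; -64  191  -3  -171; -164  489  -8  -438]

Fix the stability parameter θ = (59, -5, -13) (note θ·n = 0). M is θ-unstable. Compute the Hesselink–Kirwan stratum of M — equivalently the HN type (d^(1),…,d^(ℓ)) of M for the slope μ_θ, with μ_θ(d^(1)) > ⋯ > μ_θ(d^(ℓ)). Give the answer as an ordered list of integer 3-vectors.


Via rank(M_{q-1}∘⋯∘M_p): M ≅ I[1,3], I[2,2], I[2,3]^2.
μ_θ-semistable layers: μ^(1)=41/3; μ^(2)=-5; μ^(3)=-9

((1, 1, 1); (0, 1, 0); (0, 2, 2))


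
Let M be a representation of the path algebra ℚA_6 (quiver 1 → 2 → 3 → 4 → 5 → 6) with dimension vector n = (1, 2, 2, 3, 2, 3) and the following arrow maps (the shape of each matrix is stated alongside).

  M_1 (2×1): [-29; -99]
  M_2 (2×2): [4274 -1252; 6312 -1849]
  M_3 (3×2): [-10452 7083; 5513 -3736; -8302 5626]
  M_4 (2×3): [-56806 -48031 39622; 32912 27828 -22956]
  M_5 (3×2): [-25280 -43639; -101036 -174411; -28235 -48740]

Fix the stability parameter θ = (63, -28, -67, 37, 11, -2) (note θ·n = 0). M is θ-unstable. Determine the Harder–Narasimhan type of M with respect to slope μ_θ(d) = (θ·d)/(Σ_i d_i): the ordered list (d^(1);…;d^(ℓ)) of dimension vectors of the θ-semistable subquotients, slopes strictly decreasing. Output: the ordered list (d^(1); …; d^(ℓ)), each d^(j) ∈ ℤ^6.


Barcode: M ≅ I[1,4], I[2,6], I[4,6], I[6,6]. HN layers by μ_θ (5 steps, strictly decreasing):
  μ^(1)=37; μ^(2)=46/3; μ^(3)=-2; μ^(4)=-32/3; μ^(5)=-95/2

((0, 0, 0, 1, 0, 0); (0, 0, 0, 2, 2, 2); (0, 0, 0, 0, 0, 1); (1, 1, 1, 0, 0, 0); (0, 1, 1, 0, 0, 0))


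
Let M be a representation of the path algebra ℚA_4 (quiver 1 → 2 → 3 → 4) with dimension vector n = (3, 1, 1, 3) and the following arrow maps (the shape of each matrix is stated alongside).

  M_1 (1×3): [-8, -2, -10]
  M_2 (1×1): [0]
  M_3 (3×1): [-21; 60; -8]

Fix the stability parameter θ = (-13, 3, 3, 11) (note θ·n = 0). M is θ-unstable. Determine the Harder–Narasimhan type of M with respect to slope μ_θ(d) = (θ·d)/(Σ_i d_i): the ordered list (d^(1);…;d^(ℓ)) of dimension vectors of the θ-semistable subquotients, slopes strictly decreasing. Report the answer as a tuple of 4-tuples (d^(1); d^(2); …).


Via rank(M_{q-1}∘⋯∘M_p): M ≅ I[1,1]^2, I[1,2], I[3,4], I[4,4]^2.
μ_θ-semistable layers: μ^(1)=11; μ^(2)=3; μ^(3)=-13

((0, 0, 0, 3); (0, 1, 1, 0); (3, 0, 0, 0))


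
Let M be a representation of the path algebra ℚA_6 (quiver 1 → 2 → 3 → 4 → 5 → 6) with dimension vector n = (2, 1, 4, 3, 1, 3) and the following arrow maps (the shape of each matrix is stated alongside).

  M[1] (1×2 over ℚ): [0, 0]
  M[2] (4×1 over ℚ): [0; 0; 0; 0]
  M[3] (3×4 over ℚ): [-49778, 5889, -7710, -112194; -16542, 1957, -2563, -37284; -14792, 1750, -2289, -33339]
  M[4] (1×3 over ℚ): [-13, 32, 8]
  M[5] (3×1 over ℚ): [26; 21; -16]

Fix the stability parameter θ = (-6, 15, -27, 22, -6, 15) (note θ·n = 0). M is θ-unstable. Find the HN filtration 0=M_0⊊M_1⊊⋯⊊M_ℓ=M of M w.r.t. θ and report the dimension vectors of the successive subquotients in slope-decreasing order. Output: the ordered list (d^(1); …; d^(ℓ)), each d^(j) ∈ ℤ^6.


Interval decomposition of M: I[1,1]^2, I[2,2], I[3,3], I[3,4]^2, I[3,6], I[6,6]^2.
HN type (ℓ=5): μ^(1)=22; μ^(2)=15; μ^(3)=8; μ^(4)=-6; μ^(5)=-27

((0, 0, 0, 2, 0, 0); (0, 1, 0, 0, 0, 3); (0, 0, 0, 1, 1, 0); (2, 0, 0, 0, 0, 0); (0, 0, 4, 0, 0, 0))


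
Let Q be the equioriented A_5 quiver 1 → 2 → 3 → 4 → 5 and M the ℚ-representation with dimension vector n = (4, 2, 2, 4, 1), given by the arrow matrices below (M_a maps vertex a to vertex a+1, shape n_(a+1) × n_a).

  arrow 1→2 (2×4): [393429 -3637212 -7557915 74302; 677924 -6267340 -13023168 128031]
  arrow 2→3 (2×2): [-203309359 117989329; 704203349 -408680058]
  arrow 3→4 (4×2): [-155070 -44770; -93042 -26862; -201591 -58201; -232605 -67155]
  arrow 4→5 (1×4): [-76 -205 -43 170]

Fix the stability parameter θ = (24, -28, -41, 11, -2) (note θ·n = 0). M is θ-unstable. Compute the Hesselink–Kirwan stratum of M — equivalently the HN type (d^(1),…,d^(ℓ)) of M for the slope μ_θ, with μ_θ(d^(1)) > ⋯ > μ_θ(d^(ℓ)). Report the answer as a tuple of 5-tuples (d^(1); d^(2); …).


Interval decomposition of M: I[1,1]^2, I[1,3], I[1,5], I[4,4]^3.
HN type (ℓ=4): μ^(1)=24; μ^(2)=11; μ^(3)=9/2; μ^(4)=-15

((2, 0, 0, 0, 0); (0, 0, 0, 3, 0); (0, 0, 0, 1, 1); (2, 2, 2, 0, 0))


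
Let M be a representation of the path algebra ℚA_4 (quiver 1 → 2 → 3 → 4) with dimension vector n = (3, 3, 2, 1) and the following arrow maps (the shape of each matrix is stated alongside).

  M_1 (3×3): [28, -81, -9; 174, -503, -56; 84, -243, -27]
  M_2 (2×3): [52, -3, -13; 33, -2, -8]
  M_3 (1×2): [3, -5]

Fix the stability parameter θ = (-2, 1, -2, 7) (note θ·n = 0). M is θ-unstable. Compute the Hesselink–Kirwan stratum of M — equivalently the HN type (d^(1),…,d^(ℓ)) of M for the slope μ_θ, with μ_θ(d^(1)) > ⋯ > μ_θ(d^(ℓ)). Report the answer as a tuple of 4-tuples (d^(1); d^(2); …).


Via rank(M_{q-1}∘⋯∘M_p): M ≅ I[1,1], I[1,3], I[1,4], I[2,2].
μ_θ-semistable layers: μ^(1)=7; μ^(2)=1; μ^(3)=-1/2; μ^(4)=-2

((0, 0, 0, 1); (0, 1, 0, 0); (0, 2, 2, 0); (3, 0, 0, 0))


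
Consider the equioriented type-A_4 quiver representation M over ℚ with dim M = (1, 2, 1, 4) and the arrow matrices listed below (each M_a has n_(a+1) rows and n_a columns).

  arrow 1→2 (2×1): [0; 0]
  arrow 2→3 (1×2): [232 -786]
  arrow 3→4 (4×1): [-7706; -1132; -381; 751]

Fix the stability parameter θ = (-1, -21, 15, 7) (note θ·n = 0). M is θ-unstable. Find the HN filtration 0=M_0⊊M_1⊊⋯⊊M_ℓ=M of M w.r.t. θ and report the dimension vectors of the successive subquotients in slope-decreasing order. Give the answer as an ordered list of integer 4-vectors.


Barcode: M ≅ I[1,1], I[2,2], I[2,4], I[4,4]^3. HN layers by μ_θ (4 steps, strictly decreasing):
  μ^(1)=11; μ^(2)=7; μ^(3)=-1; μ^(4)=-21

((0, 0, 1, 1); (0, 0, 0, 3); (1, 0, 0, 0); (0, 2, 0, 0))


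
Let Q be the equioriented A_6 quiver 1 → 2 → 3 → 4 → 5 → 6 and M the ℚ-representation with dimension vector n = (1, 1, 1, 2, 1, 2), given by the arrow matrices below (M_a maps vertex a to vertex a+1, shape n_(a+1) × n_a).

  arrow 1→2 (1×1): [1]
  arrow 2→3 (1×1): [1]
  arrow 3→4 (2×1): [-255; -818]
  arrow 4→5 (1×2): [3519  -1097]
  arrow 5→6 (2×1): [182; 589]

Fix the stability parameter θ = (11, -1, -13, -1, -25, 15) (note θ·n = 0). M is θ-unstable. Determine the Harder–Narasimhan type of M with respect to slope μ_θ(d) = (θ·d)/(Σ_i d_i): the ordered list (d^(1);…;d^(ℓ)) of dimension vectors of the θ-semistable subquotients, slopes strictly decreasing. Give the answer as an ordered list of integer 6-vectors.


Barcode: M ≅ I[1,6], I[4,4], I[6,6]. HN layers by μ_θ (3 steps, strictly decreasing):
  μ^(1)=15; μ^(2)=-1; μ^(3)=-29/5

((0, 0, 0, 0, 0, 2); (0, 0, 0, 1, 0, 0); (1, 1, 1, 1, 1, 0))


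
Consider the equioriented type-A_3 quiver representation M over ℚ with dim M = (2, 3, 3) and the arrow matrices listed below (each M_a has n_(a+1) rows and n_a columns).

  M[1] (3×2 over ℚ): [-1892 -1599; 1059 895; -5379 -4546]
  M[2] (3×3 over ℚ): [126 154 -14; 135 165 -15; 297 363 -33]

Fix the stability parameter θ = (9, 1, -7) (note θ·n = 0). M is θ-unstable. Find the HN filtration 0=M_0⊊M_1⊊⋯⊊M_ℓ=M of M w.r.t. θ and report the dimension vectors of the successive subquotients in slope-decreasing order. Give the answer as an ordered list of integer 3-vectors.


Barcode: M ≅ I[1,2]^2, I[2,3], I[3,3]^2. HN layers by μ_θ (3 steps, strictly decreasing):
  μ^(1)=5; μ^(2)=-3; μ^(3)=-7

((2, 2, 0); (0, 1, 1); (0, 0, 2))


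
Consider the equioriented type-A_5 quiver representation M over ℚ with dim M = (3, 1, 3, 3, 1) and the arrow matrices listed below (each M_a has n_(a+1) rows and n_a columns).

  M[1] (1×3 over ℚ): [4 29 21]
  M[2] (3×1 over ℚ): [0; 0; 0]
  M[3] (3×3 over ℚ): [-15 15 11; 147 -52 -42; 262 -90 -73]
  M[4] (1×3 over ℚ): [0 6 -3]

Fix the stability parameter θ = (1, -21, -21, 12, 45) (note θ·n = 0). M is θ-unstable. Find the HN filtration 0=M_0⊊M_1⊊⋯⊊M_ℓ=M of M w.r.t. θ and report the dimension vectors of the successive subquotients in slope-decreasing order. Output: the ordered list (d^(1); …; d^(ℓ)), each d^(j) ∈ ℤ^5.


Interval decomposition of M: I[1,1]^2, I[1,2], I[3,4]^2, I[3,5].
HN type (ℓ=5): μ^(1)=45; μ^(2)=12; μ^(3)=1; μ^(4)=-10; μ^(5)=-21

((0, 0, 0, 0, 1); (0, 0, 0, 3, 0); (2, 0, 0, 0, 0); (1, 1, 0, 0, 0); (0, 0, 3, 0, 0))


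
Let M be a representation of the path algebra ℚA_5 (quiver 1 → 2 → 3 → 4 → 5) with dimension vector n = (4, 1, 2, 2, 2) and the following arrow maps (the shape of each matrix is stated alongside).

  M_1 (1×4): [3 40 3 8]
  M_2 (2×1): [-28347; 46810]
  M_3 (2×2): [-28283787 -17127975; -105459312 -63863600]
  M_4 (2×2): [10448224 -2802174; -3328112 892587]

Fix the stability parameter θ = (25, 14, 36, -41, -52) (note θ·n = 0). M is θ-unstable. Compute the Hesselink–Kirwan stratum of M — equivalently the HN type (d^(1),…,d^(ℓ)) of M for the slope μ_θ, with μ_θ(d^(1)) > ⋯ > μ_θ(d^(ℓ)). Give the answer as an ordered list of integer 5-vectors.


Barcode: M ≅ I[1,1]^3, I[1,4], I[3,3], I[4,5], I[5,5]. HN layers by μ_θ (5 steps, strictly decreasing):
  μ^(1)=36; μ^(2)=25; μ^(3)=17/2; μ^(4)=-93/2; μ^(5)=-52

((0, 0, 1, 0, 0); (3, 0, 0, 0, 0); (1, 1, 1, 1, 0); (0, 0, 0, 1, 1); (0, 0, 0, 0, 1))


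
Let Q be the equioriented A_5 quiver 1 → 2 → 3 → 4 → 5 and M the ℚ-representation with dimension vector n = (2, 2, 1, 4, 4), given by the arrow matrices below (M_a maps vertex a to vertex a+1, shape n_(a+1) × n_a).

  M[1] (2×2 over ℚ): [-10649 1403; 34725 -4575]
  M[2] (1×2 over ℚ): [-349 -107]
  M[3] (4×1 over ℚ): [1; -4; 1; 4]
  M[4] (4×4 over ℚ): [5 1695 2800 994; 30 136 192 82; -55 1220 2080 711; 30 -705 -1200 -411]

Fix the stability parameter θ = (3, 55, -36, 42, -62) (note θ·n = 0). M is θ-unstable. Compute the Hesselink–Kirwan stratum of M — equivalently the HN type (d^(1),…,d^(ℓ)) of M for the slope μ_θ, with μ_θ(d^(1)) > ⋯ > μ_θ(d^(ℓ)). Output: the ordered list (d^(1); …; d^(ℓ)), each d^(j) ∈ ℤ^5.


Via rank(M_{q-1}∘⋯∘M_p): M ≅ I[1,1], I[1,5], I[2,2], I[4,4]^2, I[4,5], I[5,5]^2.
μ_θ-semistable layers: μ^(1)=55; μ^(2)=42; μ^(3)=3; μ^(4)=2/5; μ^(5)=-10; μ^(6)=-62

((0, 1, 0, 0, 0); (0, 0, 0, 2, 0); (1, 0, 0, 0, 0); (1, 1, 1, 1, 1); (0, 0, 0, 1, 1); (0, 0, 0, 0, 2))


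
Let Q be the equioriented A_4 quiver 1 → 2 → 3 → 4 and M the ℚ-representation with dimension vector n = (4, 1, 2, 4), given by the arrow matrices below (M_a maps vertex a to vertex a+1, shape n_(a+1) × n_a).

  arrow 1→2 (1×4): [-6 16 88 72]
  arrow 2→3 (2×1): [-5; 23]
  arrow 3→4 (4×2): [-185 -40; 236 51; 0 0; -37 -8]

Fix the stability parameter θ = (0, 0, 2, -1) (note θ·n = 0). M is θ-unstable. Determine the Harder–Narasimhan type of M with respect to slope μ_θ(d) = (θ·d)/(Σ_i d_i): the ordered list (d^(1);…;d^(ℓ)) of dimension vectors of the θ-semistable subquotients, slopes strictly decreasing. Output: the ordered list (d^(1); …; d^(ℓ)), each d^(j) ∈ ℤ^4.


Barcode: M ≅ I[1,1]^3, I[1,4], I[3,4], I[4,4]^2. HN layers by μ_θ (3 steps, strictly decreasing):
  μ^(1)=1/2; μ^(2)=0; μ^(3)=-1

((0, 0, 2, 2); (4, 1, 0, 0); (0, 0, 0, 2))


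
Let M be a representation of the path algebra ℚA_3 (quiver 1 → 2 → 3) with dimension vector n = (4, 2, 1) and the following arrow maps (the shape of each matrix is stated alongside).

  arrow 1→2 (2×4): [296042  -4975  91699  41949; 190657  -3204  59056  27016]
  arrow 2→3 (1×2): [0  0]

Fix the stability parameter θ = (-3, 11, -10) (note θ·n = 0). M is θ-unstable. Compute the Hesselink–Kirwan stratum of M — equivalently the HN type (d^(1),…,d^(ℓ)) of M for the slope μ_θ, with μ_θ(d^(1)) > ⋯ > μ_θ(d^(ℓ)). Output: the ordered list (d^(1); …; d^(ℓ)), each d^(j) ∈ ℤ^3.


Interval decomposition of M: I[1,1]^2, I[1,2]^2, I[3,3].
HN type (ℓ=3): μ^(1)=11; μ^(2)=-3; μ^(3)=-10

((0, 2, 0); (4, 0, 0); (0, 0, 1))


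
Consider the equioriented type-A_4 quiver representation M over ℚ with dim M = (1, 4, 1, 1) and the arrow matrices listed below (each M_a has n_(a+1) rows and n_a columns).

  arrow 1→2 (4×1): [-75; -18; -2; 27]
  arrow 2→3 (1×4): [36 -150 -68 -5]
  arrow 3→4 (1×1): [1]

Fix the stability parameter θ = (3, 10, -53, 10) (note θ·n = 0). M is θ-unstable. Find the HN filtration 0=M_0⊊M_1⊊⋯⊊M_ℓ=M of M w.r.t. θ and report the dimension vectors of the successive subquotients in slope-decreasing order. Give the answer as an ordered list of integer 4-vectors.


Interval decomposition of M: I[1,4], I[2,2]^3.
HN type (ℓ=2): μ^(1)=10; μ^(2)=-40/3

((0, 3, 0, 1); (1, 1, 1, 0))


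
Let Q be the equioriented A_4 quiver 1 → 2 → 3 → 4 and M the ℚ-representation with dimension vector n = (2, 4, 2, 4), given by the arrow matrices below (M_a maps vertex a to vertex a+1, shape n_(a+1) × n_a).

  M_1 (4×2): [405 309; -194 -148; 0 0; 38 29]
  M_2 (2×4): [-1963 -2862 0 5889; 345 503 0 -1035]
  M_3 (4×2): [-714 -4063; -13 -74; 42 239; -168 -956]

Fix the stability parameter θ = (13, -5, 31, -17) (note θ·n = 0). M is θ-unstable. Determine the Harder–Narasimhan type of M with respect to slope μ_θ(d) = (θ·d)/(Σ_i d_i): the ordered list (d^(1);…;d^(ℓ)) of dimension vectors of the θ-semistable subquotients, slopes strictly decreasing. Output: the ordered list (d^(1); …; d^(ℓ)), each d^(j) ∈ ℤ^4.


Interval decomposition of M: I[1,2], I[1,4], I[2,2], I[2,4], I[4,4]^2.
HN type (ℓ=4): μ^(1)=7; μ^(2)=4; μ^(3)=-5; μ^(4)=-17

((0, 0, 2, 2); (2, 2, 0, 0); (0, 2, 0, 0); (0, 0, 0, 2))


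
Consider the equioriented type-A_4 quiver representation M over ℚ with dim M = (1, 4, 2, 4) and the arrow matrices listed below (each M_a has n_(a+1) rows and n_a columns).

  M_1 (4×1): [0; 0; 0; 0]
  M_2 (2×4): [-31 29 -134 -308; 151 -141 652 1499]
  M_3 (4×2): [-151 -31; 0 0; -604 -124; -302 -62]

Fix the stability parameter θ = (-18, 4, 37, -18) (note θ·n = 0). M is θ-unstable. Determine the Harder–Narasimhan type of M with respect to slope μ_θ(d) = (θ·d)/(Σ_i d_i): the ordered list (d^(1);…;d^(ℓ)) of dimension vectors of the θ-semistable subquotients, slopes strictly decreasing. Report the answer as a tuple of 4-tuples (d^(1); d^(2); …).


Via rank(M_{q-1}∘⋯∘M_p): M ≅ I[1,1], I[2,2]^2, I[2,3], I[2,4], I[4,4]^3.
μ_θ-semistable layers: μ^(1)=37; μ^(2)=19/2; μ^(3)=4; μ^(4)=-18

((0, 0, 1, 0); (0, 0, 1, 1); (0, 4, 0, 0); (1, 0, 0, 3))


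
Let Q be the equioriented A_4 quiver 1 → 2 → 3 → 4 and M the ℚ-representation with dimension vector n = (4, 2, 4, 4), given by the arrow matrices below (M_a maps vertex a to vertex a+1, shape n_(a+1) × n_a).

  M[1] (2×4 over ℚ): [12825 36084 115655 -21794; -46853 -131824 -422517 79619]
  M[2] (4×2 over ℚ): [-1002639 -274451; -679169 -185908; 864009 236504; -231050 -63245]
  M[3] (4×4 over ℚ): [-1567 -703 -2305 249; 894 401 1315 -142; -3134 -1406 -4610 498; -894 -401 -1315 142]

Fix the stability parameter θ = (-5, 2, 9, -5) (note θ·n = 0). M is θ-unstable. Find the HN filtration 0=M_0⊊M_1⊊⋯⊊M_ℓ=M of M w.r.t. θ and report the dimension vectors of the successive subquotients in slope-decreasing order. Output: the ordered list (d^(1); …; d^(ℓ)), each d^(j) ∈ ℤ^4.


Via rank(M_{q-1}∘⋯∘M_p): M ≅ I[1,1]^2, I[1,3], I[1,4], I[3,3], I[3,4], I[4,4]^2.
μ_θ-semistable layers: μ^(1)=9; μ^(2)=2; μ^(3)=-5

((0, 0, 2, 0); (0, 2, 2, 2); (4, 0, 0, 2))


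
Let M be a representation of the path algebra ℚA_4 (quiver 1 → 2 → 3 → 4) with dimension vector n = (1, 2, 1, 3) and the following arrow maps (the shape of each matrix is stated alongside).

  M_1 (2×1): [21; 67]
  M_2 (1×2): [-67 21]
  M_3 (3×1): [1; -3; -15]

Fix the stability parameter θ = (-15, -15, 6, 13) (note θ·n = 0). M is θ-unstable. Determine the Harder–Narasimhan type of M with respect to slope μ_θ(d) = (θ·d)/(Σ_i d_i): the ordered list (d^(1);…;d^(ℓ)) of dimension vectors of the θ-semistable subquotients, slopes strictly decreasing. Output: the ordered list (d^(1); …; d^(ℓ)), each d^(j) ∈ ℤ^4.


Via rank(M_{q-1}∘⋯∘M_p): M ≅ I[1,2], I[2,4], I[4,4]^2.
μ_θ-semistable layers: μ^(1)=13; μ^(2)=6; μ^(3)=-15

((0, 0, 0, 3); (0, 0, 1, 0); (1, 2, 0, 0))


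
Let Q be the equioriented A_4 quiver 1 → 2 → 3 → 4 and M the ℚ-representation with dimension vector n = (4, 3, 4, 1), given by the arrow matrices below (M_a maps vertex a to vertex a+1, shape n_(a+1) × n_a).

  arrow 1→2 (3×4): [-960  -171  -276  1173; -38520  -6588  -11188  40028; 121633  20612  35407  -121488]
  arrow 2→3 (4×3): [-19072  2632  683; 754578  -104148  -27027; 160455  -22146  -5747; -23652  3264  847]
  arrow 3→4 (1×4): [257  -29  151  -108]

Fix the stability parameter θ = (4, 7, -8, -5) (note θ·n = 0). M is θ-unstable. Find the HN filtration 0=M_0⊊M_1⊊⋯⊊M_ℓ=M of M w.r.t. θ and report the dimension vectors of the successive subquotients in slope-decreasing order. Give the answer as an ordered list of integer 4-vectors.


Via rank(M_{q-1}∘⋯∘M_p): M ≅ I[1,1], I[1,2], I[1,3], I[1,4], I[3,3]^2.
μ_θ-semistable layers: μ^(1)=7; μ^(2)=4; μ^(3)=1; μ^(4)=-1/2; μ^(5)=-8

((0, 1, 0, 0); (2, 0, 0, 0); (1, 1, 1, 0); (1, 1, 1, 1); (0, 0, 2, 0))


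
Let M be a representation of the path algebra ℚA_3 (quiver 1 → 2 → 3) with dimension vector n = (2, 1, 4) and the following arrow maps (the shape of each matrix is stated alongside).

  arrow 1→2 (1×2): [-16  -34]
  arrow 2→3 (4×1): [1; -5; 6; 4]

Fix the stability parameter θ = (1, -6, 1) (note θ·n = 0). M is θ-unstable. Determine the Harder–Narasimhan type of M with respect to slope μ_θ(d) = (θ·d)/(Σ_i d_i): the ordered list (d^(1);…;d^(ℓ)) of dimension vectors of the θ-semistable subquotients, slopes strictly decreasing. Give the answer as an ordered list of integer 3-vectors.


Interval decomposition of M: I[1,1], I[1,3], I[3,3]^3.
HN type (ℓ=2): μ^(1)=1; μ^(2)=-5/2

((1, 0, 4); (1, 1, 0))


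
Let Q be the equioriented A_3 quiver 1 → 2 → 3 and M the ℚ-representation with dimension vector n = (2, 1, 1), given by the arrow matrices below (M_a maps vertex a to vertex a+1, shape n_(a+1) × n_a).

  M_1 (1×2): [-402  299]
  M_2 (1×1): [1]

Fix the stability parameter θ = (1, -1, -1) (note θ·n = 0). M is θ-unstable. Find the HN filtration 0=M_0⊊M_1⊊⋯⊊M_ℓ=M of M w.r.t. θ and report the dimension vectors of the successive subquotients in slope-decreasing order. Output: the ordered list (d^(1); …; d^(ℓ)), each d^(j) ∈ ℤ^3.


Barcode: M ≅ I[1,1], I[1,3]. HN layers by μ_θ (2 steps, strictly decreasing):
  μ^(1)=1; μ^(2)=-1/3

((1, 0, 0); (1, 1, 1))


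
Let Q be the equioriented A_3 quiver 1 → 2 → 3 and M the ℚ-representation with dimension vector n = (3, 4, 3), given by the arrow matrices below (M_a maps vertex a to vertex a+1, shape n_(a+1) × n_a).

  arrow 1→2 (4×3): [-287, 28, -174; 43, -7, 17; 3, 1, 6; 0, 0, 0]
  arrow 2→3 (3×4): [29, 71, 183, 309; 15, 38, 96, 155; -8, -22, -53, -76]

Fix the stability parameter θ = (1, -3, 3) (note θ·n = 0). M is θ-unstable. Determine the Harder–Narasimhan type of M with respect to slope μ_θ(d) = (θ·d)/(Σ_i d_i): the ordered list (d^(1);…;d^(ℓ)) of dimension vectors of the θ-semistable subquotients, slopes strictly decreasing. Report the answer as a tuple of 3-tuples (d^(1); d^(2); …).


Via rank(M_{q-1}∘⋯∘M_p): M ≅ I[1,3]^3, I[2,2].
μ_θ-semistable layers: μ^(1)=3; μ^(2)=-1; μ^(3)=-3

((0, 0, 3); (3, 3, 0); (0, 1, 0))


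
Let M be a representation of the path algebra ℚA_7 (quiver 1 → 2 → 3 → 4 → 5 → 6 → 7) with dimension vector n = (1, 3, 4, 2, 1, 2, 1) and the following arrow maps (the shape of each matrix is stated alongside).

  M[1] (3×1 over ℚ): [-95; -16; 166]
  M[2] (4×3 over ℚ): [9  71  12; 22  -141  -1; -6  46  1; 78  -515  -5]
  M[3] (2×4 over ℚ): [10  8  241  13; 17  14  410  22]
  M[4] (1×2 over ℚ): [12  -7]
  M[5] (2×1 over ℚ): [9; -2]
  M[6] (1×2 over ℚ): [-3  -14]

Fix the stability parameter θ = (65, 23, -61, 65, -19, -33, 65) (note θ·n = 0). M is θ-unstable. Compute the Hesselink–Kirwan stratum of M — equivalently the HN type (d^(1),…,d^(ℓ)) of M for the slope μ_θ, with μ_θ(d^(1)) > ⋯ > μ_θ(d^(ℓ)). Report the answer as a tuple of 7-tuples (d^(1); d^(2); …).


Barcode: M ≅ I[1,7], I[2,3], I[2,4], I[3,3], I[6,6]. HN layers by μ_θ (5 steps, strictly decreasing):
  μ^(1)=65; μ^(2)=20/3; μ^(3)=-19; μ^(4)=-33; μ^(5)=-61

((0, 0, 0, 1, 0, 0, 1); (1, 1, 1, 1, 1, 1, 0); (0, 2, 2, 0, 0, 0, 0); (0, 0, 0, 0, 0, 1, 0); (0, 0, 1, 0, 0, 0, 0))


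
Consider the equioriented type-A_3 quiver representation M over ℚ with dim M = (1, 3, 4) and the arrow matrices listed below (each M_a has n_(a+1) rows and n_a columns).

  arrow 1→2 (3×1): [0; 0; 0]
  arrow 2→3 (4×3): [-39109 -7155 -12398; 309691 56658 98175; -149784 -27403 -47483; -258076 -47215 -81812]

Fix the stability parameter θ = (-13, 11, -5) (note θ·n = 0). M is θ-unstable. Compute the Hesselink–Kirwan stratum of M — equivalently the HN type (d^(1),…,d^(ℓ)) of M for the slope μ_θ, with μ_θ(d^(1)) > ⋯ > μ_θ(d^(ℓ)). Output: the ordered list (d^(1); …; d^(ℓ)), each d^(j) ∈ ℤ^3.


Barcode: M ≅ I[1,1], I[2,3]^3, I[3,3]. HN layers by μ_θ (3 steps, strictly decreasing):
  μ^(1)=3; μ^(2)=-5; μ^(3)=-13

((0, 3, 3); (0, 0, 1); (1, 0, 0))


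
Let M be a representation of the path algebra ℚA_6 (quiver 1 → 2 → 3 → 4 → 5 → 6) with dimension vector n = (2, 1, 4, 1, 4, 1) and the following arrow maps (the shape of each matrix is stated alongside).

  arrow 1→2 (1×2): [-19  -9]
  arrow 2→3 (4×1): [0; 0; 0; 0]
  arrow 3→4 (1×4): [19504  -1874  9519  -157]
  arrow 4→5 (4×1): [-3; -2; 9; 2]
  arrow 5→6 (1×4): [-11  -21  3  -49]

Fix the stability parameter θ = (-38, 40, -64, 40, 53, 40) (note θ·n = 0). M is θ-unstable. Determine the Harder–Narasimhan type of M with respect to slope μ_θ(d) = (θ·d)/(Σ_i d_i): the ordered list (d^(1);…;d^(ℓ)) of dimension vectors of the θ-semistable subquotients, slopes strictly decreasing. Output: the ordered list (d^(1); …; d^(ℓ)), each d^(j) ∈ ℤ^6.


Barcode: M ≅ I[1,1], I[1,2], I[3,3]^3, I[3,6], I[5,5]^3. HN layers by μ_θ (5 steps, strictly decreasing):
  μ^(1)=53; μ^(2)=93/2; μ^(3)=40; μ^(4)=-38; μ^(5)=-64

((0, 0, 0, 0, 3, 0); (0, 0, 0, 0, 1, 1); (0, 1, 0, 1, 0, 0); (2, 0, 0, 0, 0, 0); (0, 0, 4, 0, 0, 0))


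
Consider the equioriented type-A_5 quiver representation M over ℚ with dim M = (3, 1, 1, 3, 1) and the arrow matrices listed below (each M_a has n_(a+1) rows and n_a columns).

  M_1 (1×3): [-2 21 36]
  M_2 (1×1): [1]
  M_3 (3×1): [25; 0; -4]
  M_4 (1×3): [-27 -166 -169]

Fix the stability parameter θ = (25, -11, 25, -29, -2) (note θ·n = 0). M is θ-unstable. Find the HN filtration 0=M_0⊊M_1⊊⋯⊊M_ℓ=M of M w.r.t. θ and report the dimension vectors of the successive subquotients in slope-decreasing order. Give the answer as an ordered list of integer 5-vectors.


Barcode: M ≅ I[1,1]^2, I[1,5], I[4,4]^2. HN layers by μ_θ (3 steps, strictly decreasing):
  μ^(1)=25; μ^(2)=8/5; μ^(3)=-29

((2, 0, 0, 0, 0); (1, 1, 1, 1, 1); (0, 0, 0, 2, 0))


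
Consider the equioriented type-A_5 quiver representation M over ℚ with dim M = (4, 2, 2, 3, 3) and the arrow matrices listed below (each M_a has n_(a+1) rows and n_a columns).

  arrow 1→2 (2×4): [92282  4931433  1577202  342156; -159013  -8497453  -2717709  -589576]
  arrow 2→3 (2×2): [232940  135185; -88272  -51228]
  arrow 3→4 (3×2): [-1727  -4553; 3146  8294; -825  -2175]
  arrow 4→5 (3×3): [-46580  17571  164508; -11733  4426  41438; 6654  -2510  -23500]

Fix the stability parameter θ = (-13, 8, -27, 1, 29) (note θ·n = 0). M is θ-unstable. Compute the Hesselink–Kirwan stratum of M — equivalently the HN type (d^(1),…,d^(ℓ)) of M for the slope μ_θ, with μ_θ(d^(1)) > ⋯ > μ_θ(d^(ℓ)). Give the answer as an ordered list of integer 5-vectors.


Via rank(M_{q-1}∘⋯∘M_p): M ≅ I[1,1]^2, I[1,2], I[1,5], I[3,3], I[4,4], I[4,5], I[5,5].
μ_θ-semistable layers: μ^(1)=29; μ^(2)=8; μ^(3)=1; μ^(4)=-19/2; μ^(5)=-13; μ^(6)=-27

((0, 0, 0, 0, 3); (0, 1, 0, 0, 0); (0, 0, 0, 3, 0); (0, 1, 1, 0, 0); (4, 0, 0, 0, 0); (0, 0, 1, 0, 0))


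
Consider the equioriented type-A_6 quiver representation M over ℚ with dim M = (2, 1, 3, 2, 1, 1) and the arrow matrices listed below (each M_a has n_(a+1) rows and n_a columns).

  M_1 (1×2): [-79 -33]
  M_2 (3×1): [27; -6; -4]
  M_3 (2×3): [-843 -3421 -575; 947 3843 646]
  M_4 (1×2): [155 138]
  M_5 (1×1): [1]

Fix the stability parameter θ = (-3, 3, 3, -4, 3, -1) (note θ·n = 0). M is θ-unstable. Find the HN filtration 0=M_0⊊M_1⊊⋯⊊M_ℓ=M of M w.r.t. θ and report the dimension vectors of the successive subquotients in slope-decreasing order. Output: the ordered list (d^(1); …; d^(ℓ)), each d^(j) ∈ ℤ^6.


Via rank(M_{q-1}∘⋯∘M_p): M ≅ I[1,1], I[1,6], I[3,3], I[3,4].
μ_θ-semistable layers: μ^(1)=3; μ^(2)=1; μ^(3)=2/3; μ^(4)=-1/2; μ^(5)=-3

((0, 0, 1, 0, 0, 0); (0, 0, 0, 0, 1, 1); (0, 1, 1, 1, 0, 0); (0, 0, 1, 1, 0, 0); (2, 0, 0, 0, 0, 0))


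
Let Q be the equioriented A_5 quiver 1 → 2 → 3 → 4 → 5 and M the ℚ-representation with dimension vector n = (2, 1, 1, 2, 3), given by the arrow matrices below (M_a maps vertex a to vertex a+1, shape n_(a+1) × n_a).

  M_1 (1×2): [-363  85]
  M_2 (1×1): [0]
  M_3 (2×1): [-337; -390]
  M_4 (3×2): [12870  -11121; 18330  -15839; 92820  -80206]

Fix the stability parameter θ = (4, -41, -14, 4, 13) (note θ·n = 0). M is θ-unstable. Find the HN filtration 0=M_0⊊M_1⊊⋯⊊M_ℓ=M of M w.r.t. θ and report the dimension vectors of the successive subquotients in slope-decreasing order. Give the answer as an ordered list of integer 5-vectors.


Via rank(M_{q-1}∘⋯∘M_p): M ≅ I[1,1], I[1,2], I[3,4], I[4,5], I[5,5]^2.
μ_θ-semistable layers: μ^(1)=13; μ^(2)=4; μ^(3)=-14; μ^(4)=-37/2

((0, 0, 0, 0, 3); (1, 0, 0, 2, 0); (0, 0, 1, 0, 0); (1, 1, 0, 0, 0))


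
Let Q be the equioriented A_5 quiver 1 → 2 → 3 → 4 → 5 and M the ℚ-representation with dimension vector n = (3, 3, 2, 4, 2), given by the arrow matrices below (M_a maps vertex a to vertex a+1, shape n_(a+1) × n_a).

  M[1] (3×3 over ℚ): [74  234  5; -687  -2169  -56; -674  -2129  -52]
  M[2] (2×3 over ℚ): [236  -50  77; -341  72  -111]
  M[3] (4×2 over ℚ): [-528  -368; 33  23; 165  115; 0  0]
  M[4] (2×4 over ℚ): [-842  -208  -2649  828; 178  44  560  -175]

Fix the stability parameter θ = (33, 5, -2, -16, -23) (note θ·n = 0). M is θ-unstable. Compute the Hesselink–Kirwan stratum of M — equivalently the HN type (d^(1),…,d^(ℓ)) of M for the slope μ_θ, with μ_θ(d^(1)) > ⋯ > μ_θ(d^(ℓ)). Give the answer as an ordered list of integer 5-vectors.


Interval decomposition of M: I[1,2], I[1,3], I[1,5], I[4,4]^2, I[4,5].
HN type (ℓ=5): μ^(1)=19; μ^(2)=12; μ^(3)=-3/5; μ^(4)=-16; μ^(5)=-39/2

((1, 1, 0, 0, 0); (1, 1, 1, 0, 0); (1, 1, 1, 1, 1); (0, 0, 0, 2, 0); (0, 0, 0, 1, 1))


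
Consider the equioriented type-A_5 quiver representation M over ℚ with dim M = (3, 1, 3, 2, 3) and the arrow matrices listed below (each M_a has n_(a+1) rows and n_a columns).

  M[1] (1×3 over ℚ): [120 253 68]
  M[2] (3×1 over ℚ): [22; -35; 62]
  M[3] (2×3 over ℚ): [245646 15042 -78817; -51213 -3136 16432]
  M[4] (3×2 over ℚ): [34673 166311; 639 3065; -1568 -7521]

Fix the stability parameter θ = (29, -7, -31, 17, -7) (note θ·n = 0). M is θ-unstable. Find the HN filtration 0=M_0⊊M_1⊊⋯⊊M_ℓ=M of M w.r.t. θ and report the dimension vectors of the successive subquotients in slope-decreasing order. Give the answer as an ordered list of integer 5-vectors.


Interval decomposition of M: I[1,1]^2, I[1,5], I[3,3], I[3,5], I[5,5].
HN type (ℓ=5): μ^(1)=29; μ^(2)=5; μ^(3)=-3; μ^(4)=-7; μ^(5)=-31

((2, 0, 0, 0, 0); (0, 0, 0, 2, 2); (1, 1, 1, 0, 0); (0, 0, 0, 0, 1); (0, 0, 2, 0, 0))


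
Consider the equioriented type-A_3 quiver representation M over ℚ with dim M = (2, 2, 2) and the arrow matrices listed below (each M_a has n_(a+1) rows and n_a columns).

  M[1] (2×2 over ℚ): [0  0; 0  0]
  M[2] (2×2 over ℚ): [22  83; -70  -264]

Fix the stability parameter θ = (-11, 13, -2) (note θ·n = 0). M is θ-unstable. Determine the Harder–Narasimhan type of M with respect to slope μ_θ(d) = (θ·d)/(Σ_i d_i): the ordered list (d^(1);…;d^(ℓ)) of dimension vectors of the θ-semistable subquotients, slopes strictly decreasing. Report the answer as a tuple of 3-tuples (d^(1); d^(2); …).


Via rank(M_{q-1}∘⋯∘M_p): M ≅ I[1,1]^2, I[2,3]^2.
μ_θ-semistable layers: μ^(1)=11/2; μ^(2)=-11

((0, 2, 2); (2, 0, 0))


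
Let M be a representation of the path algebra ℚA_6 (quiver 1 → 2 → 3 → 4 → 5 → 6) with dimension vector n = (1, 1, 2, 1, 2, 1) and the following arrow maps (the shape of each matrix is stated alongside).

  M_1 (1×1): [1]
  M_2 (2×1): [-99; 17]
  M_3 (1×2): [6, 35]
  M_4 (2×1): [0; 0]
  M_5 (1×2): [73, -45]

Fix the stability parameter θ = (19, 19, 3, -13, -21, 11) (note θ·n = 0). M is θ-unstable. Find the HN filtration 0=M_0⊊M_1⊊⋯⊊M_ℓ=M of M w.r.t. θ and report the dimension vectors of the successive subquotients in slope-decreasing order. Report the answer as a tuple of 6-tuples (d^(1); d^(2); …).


Interval decomposition of M: I[1,4], I[3,3], I[5,5], I[5,6].
HN type (ℓ=4): μ^(1)=11; μ^(2)=7; μ^(3)=3; μ^(4)=-21

((0, 0, 0, 0, 0, 1); (1, 1, 1, 1, 0, 0); (0, 0, 1, 0, 0, 0); (0, 0, 0, 0, 2, 0))


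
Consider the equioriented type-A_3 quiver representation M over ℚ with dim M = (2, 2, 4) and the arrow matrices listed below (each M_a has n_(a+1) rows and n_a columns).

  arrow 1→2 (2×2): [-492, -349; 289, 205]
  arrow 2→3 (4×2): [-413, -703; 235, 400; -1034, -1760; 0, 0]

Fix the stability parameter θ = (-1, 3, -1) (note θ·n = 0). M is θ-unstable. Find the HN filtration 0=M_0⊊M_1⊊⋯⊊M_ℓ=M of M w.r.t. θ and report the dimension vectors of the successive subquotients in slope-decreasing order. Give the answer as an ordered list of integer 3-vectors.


Via rank(M_{q-1}∘⋯∘M_p): M ≅ I[1,3]^2, I[3,3]^2.
μ_θ-semistable layers: μ^(1)=1; μ^(2)=-1

((0, 2, 2); (2, 0, 2))


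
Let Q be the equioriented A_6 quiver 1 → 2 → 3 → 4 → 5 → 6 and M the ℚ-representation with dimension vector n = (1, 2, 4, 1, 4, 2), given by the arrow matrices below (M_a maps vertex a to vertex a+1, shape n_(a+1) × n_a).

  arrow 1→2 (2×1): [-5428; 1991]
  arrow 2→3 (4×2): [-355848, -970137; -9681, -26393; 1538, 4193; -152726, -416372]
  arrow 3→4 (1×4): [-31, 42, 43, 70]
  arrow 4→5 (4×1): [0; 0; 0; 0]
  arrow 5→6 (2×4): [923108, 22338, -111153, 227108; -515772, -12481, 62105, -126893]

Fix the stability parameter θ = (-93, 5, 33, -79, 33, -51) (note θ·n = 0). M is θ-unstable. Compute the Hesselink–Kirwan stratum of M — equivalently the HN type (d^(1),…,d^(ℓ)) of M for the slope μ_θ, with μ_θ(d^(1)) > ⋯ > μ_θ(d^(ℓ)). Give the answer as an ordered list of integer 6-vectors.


Barcode: M ≅ I[1,3], I[2,3], I[3,3], I[3,4], I[5,5]^2, I[5,6]^2. HN layers by μ_θ (5 steps, strictly decreasing):
  μ^(1)=33; μ^(2)=5; μ^(3)=-9; μ^(4)=-23; μ^(5)=-93

((0, 0, 3, 0, 2, 0); (0, 2, 0, 0, 0, 0); (0, 0, 0, 0, 2, 2); (0, 0, 1, 1, 0, 0); (1, 0, 0, 0, 0, 0))


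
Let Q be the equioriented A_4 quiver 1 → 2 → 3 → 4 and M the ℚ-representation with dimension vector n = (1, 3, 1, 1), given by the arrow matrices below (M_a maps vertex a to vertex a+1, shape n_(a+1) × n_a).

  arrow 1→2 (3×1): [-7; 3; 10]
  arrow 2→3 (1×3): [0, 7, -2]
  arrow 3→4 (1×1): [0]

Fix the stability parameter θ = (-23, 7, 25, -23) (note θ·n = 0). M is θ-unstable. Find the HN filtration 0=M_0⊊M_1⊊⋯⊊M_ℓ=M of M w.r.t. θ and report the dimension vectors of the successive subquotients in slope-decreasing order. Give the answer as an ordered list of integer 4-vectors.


Interval decomposition of M: I[1,3], I[2,2]^2, I[4,4].
HN type (ℓ=3): μ^(1)=25; μ^(2)=7; μ^(3)=-23

((0, 0, 1, 0); (0, 3, 0, 0); (1, 0, 0, 1))


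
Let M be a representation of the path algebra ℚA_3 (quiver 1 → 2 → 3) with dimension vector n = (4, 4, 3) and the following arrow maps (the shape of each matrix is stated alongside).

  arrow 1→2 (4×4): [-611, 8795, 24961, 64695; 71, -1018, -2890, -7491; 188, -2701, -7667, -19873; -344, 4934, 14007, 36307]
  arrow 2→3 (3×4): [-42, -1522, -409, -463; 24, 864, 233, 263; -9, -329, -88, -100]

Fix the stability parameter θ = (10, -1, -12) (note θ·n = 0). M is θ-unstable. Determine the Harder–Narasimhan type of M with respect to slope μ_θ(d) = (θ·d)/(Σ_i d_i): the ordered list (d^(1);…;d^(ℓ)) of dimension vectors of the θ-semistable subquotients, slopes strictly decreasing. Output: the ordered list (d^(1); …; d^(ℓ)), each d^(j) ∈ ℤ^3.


Via rank(M_{q-1}∘⋯∘M_p): M ≅ I[1,2]^2, I[1,3]^2, I[3,3].
μ_θ-semistable layers: μ^(1)=9/2; μ^(2)=-1; μ^(3)=-12

((2, 2, 0); (2, 2, 2); (0, 0, 1))


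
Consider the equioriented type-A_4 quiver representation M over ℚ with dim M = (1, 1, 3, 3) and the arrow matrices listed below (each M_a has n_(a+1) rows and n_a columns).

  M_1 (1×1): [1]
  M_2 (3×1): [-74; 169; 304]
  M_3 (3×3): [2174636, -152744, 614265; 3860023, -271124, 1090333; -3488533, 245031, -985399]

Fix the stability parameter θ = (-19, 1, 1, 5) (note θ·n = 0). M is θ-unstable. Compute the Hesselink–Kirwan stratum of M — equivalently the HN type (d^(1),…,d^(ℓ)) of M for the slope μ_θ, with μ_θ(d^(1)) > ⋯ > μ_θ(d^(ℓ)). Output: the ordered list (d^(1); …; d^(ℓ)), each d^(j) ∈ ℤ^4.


Barcode: M ≅ I[1,4], I[3,4]^2. HN layers by μ_θ (3 steps, strictly decreasing):
  μ^(1)=5; μ^(2)=1; μ^(3)=-19

((0, 0, 0, 3); (0, 1, 3, 0); (1, 0, 0, 0))
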